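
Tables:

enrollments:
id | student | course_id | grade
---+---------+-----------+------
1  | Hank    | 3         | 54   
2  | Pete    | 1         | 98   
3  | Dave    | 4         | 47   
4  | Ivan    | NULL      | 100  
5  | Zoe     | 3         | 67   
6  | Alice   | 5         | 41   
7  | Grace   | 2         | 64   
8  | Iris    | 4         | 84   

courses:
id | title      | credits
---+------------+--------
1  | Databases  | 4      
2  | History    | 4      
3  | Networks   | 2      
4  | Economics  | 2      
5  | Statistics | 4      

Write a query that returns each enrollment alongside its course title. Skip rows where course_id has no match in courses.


INNER JOIN keeps only enrollments rows whose course_id matches an id in courses. Walk through each enrollment:
  - enrollment 1 (Hank): course_id=3 -> matches Networks
  - enrollment 2 (Pete): course_id=1 -> matches Databases
  - enrollment 3 (Dave): course_id=4 -> matches Economics
  - enrollment 4 (Ivan): course_id=NULL, no match -> dropped
  - enrollment 5 (Zoe): course_id=3 -> matches Networks
  - enrollment 6 (Alice): course_id=5 -> matches Statistics
  - enrollment 7 (Grace): course_id=2 -> matches History
  - enrollment 8 (Iris): course_id=4 -> matches Economics
So 1 of 8 rows is dropped.

SQL:
SELECT a.student, b.title AS course
FROM enrollments a
INNER JOIN courses b ON a.course_id = b.id

Result:
student | course    
--------+-----------
Hank    | Networks  
Pete    | Databases 
Dave    | Economics 
Zoe     | Networks  
Alice   | Statistics
Grace   | History   
Iris    | Economics 


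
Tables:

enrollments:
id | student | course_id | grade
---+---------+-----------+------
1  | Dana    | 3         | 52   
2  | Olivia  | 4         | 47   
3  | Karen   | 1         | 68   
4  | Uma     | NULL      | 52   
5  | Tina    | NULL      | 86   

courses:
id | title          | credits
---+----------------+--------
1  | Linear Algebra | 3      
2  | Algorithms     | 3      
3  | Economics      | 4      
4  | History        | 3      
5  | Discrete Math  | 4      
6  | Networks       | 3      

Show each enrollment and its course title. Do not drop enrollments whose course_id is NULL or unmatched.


LEFT JOIN keeps every row from enrollments (the left table); where course_id has no match in courses, the course columns become NULL. Walk through each enrollment:
  - enrollment 1 (Dana): course_id=3 -> matches Economics
  - enrollment 2 (Olivia): course_id=4 -> matches History
  - enrollment 3 (Karen): course_id=1 -> matches Linear Algebra
  - enrollment 4 (Uma): course_id=NULL, no match -> kept with NULL
  - enrollment 5 (Tina): course_id=NULL, no match -> kept with NULL
All 5 rows appear; 2 have NULL course.

SQL:
SELECT a.student, b.title AS course
FROM enrollments a
LEFT JOIN courses b ON a.course_id = b.id

Result:
student | course        
--------+---------------
Dana    | Economics     
Olivia  | History       
Karen   | Linear Algebra
Uma     | NULL          
Tina    | NULL          


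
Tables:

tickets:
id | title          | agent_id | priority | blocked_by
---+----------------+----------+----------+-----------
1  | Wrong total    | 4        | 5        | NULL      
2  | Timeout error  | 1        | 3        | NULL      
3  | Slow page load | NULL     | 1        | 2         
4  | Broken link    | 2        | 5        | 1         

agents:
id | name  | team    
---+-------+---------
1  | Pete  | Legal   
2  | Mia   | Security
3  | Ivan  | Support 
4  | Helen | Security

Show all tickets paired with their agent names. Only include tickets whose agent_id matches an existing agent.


INNER JOIN keeps only tickets rows whose agent_id matches an id in agents. Walk through each ticket:
  - ticket 1 (Wrong total): agent_id=4 -> matches Helen
  - ticket 2 (Timeout error): agent_id=1 -> matches Pete
  - ticket 3 (Slow page load): agent_id=NULL, no match -> dropped
  - ticket 4 (Broken link): agent_id=2 -> matches Mia
So 1 of 4 rows is dropped.

SQL:
SELECT a.title, b.name AS agent
FROM tickets a
INNER JOIN agents b ON a.agent_id = b.id

Result:
title         | agent
--------------+------
Wrong total   | Helen
Timeout error | Pete 
Broken link   | Mia  


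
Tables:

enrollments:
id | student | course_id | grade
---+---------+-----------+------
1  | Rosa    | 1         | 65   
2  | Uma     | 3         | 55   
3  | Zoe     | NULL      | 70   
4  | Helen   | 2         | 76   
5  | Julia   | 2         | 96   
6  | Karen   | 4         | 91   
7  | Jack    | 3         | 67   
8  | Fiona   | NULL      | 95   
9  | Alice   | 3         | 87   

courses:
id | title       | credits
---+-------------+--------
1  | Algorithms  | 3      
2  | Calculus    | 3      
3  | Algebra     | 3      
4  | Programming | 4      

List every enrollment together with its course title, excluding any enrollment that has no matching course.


INNER JOIN keeps only enrollments rows whose course_id matches an id in courses. Walk through each enrollment:
  - enrollment 1 (Rosa): course_id=1 -> matches Algorithms
  - enrollment 2 (Uma): course_id=3 -> matches Algebra
  - enrollment 3 (Zoe): course_id=NULL, no match -> dropped
  - enrollment 4 (Helen): course_id=2 -> matches Calculus
  - enrollment 5 (Julia): course_id=2 -> matches Calculus
  - enrollment 6 (Karen): course_id=4 -> matches Programming
  - enrollment 7 (Jack): course_id=3 -> matches Algebra
  - enrollment 8 (Fiona): course_id=NULL, no match -> dropped
  - enrollment 9 (Alice): course_id=3 -> matches Algebra
So 2 of 9 rows are dropped.

SQL:
SELECT a.student, b.title AS course
FROM enrollments a
INNER JOIN courses b ON a.course_id = b.id

Result:
student | course     
--------+------------
Rosa    | Algorithms 
Uma     | Algebra    
Helen   | Calculus   
Julia   | Calculus   
Karen   | Programming
Jack    | Algebra    
Alice   | Algebra    


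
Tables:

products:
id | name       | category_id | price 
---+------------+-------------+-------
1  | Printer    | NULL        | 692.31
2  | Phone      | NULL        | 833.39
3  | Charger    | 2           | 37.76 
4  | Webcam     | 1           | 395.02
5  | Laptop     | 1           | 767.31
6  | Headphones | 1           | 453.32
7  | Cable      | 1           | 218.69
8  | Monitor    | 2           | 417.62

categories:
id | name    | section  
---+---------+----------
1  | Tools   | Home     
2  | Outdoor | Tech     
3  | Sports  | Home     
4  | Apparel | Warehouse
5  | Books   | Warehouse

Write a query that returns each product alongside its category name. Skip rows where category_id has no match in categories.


INNER JOIN keeps only products rows whose category_id matches an id in categories. Walk through each product:
  - product 1 (Printer): category_id=NULL, no match -> dropped
  - product 2 (Phone): category_id=NULL, no match -> dropped
  - product 3 (Charger): category_id=2 -> matches Outdoor
  - product 4 (Webcam): category_id=1 -> matches Tools
  - product 5 (Laptop): category_id=1 -> matches Tools
  - product 6 (Headphones): category_id=1 -> matches Tools
  - product 7 (Cable): category_id=1 -> matches Tools
  - product 8 (Monitor): category_id=2 -> matches Outdoor
So 2 of 8 rows are dropped.

SQL:
SELECT a.name, b.name AS category
FROM products a
INNER JOIN categories b ON a.category_id = b.id

Result:
name       | category
-----------+---------
Charger    | Outdoor 
Webcam     | Tools   
Laptop     | Tools   
Headphones | Tools   
Cable      | Tools   
Monitor    | Outdoor 


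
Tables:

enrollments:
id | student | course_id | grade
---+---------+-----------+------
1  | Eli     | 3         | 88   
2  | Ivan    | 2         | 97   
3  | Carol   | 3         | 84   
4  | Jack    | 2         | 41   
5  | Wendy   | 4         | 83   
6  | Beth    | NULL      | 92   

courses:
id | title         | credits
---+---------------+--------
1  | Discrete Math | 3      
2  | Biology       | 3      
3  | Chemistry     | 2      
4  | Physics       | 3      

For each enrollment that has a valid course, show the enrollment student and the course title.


INNER JOIN keeps only enrollments rows whose course_id matches an id in courses. Walk through each enrollment:
  - enrollment 1 (Eli): course_id=3 -> matches Chemistry
  - enrollment 2 (Ivan): course_id=2 -> matches Biology
  - enrollment 3 (Carol): course_id=3 -> matches Chemistry
  - enrollment 4 (Jack): course_id=2 -> matches Biology
  - enrollment 5 (Wendy): course_id=4 -> matches Physics
  - enrollment 6 (Beth): course_id=NULL, no match -> dropped
So 1 of 6 rows is dropped.

SQL:
SELECT a.student, b.title AS course
FROM enrollments a
INNER JOIN courses b ON a.course_id = b.id

Result:
student | course   
--------+----------
Eli     | Chemistry
Ivan    | Biology  
Carol   | Chemistry
Jack    | Biology  
Wendy   | Physics  


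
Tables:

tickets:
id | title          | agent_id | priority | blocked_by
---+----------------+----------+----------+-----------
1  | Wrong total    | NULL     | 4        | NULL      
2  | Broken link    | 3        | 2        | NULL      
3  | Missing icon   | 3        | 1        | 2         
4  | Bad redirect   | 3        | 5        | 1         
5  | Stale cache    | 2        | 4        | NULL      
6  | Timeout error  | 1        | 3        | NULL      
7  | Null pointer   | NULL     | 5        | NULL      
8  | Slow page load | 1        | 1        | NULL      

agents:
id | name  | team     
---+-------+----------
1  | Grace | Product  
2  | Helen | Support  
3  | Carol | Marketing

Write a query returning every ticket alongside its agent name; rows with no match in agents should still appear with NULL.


LEFT JOIN keeps every row from tickets (the left table); where agent_id has no match in agents, the agent columns become NULL. Walk through each ticket:
  - ticket 1 (Wrong total): agent_id=NULL, no match -> kept with NULL
  - ticket 2 (Broken link): agent_id=3 -> matches Carol
  - ticket 3 (Missing icon): agent_id=3 -> matches Carol
  - ticket 4 (Bad redirect): agent_id=3 -> matches Carol
  - ticket 5 (Stale cache): agent_id=2 -> matches Helen
  - ticket 6 (Timeout error): agent_id=1 -> matches Grace
  - ticket 7 (Null pointer): agent_id=NULL, no match -> kept with NULL
  - ticket 8 (Slow page load): agent_id=1 -> matches Grace
All 8 rows appear; 2 have NULL agent.

SQL:
SELECT a.title, b.name AS agent
FROM tickets a
LEFT JOIN agents b ON a.agent_id = b.id

Result:
title          | agent
---------------+------
Wrong total    | NULL 
Broken link    | Carol
Missing icon   | Carol
Bad redirect   | Carol
Stale cache    | Helen
Timeout error  | Grace
Null pointer   | NULL 
Slow page load | Grace


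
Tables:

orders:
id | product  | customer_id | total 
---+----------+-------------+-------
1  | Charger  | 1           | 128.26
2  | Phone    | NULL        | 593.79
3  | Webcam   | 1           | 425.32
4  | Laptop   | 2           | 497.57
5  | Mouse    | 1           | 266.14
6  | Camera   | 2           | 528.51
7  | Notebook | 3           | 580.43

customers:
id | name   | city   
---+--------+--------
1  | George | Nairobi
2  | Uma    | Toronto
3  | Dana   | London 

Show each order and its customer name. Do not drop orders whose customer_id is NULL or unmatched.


LEFT JOIN keeps every row from orders (the left table); where customer_id has no match in customers, the customer columns become NULL. Walk through each order:
  - order 1 (Charger): customer_id=1 -> matches George
  - order 2 (Phone): customer_id=NULL, no match -> kept with NULL
  - order 3 (Webcam): customer_id=1 -> matches George
  - order 4 (Laptop): customer_id=2 -> matches Uma
  - order 5 (Mouse): customer_id=1 -> matches George
  - order 6 (Camera): customer_id=2 -> matches Uma
  - order 7 (Notebook): customer_id=3 -> matches Dana
All 7 rows appear; 1 has NULL customer.

SQL:
SELECT a.product, b.name AS customer
FROM orders a
LEFT JOIN customers b ON a.customer_id = b.id

Result:
product  | customer
---------+---------
Charger  | George  
Phone    | NULL    
Webcam   | George  
Laptop   | Uma     
Mouse    | George  
Camera   | Uma     
Notebook | Dana    


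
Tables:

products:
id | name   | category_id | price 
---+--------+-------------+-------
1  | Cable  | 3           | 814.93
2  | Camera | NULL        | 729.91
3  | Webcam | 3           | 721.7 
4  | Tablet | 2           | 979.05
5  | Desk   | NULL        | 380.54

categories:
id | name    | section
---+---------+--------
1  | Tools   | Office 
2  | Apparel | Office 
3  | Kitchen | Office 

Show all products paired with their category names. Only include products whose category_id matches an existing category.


INNER JOIN keeps only products rows whose category_id matches an id in categories. Walk through each product:
  - product 1 (Cable): category_id=3 -> matches Kitchen
  - product 2 (Camera): category_id=NULL, no match -> dropped
  - product 3 (Webcam): category_id=3 -> matches Kitchen
  - product 4 (Tablet): category_id=2 -> matches Apparel
  - product 5 (Desk): category_id=NULL, no match -> dropped
So 2 of 5 rows are dropped.

SQL:
SELECT a.name, b.name AS category
FROM products a
INNER JOIN categories b ON a.category_id = b.id

Result:
name   | category
-------+---------
Cable  | Kitchen 
Webcam | Kitchen 
Tablet | Apparel 


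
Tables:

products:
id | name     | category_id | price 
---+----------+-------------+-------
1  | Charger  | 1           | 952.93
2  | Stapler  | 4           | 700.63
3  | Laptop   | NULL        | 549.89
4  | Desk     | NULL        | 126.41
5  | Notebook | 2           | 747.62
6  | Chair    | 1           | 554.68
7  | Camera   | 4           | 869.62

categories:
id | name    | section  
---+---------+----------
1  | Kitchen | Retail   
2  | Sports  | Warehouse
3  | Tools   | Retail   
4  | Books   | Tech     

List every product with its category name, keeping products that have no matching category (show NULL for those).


LEFT JOIN keeps every row from products (the left table); where category_id has no match in categories, the category columns become NULL. Walk through each product:
  - product 1 (Charger): category_id=1 -> matches Kitchen
  - product 2 (Stapler): category_id=4 -> matches Books
  - product 3 (Laptop): category_id=NULL, no match -> kept with NULL
  - product 4 (Desk): category_id=NULL, no match -> kept with NULL
  - product 5 (Notebook): category_id=2 -> matches Sports
  - product 6 (Chair): category_id=1 -> matches Kitchen
  - product 7 (Camera): category_id=4 -> matches Books
All 7 rows appear; 2 have NULL category.

SQL:
SELECT a.name, b.name AS category
FROM products a
LEFT JOIN categories b ON a.category_id = b.id

Result:
name     | category
---------+---------
Charger  | Kitchen 
Stapler  | Books   
Laptop   | NULL    
Desk     | NULL    
Notebook | Sports  
Chair    | Kitchen 
Camera   | Books   


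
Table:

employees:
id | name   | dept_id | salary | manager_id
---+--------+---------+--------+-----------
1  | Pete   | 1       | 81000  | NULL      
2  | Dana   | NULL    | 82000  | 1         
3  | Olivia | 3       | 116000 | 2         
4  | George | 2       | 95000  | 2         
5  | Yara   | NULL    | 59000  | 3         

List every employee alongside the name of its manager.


This is a self-join: employees is joined to a second copy of itself, matching each row's manager_id to another row's id. Use LEFT JOIN so rows with manager_id=NULL are kept.
  - employee 1 (Pete): manager_id=NULL -> NULL
  - employee 2 (Dana): manager_id=1 -> Pete
  - employee 3 (Olivia): manager_id=2 -> Dana
  - employee 4 (George): manager_id=2 -> Dana
  - employee 5 (Yara): manager_id=3 -> Olivia

SQL:
SELECT a.name AS item, b.name AS manager
FROM employees a
LEFT JOIN employees b ON a.manager_id = b.id

Result:
item   | manager
-------+--------
Pete   | NULL   
Dana   | Pete   
Olivia | Dana   
George | Dana   
Yara   | Olivia 


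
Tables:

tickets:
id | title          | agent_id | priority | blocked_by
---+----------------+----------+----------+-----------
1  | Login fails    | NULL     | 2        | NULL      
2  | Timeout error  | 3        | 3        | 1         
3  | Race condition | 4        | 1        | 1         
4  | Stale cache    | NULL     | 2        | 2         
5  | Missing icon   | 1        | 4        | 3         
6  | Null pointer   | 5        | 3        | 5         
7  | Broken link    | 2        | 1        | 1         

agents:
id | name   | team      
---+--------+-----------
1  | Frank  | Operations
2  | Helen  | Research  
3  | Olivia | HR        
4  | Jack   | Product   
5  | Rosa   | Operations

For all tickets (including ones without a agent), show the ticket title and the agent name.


LEFT JOIN keeps every row from tickets (the left table); where agent_id has no match in agents, the agent columns become NULL. Walk through each ticket:
  - ticket 1 (Login fails): agent_id=NULL, no match -> kept with NULL
  - ticket 2 (Timeout error): agent_id=3 -> matches Olivia
  - ticket 3 (Race condition): agent_id=4 -> matches Jack
  - ticket 4 (Stale cache): agent_id=NULL, no match -> kept with NULL
  - ticket 5 (Missing icon): agent_id=1 -> matches Frank
  - ticket 6 (Null pointer): agent_id=5 -> matches Rosa
  - ticket 7 (Broken link): agent_id=2 -> matches Helen
All 7 rows appear; 2 have NULL agent.

SQL:
SELECT a.title, b.name AS agent
FROM tickets a
LEFT JOIN agents b ON a.agent_id = b.id

Result:
title          | agent 
---------------+-------
Login fails    | NULL  
Timeout error  | Olivia
Race condition | Jack  
Stale cache    | NULL  
Missing icon   | Frank 
Null pointer   | Rosa  
Broken link    | Helen 


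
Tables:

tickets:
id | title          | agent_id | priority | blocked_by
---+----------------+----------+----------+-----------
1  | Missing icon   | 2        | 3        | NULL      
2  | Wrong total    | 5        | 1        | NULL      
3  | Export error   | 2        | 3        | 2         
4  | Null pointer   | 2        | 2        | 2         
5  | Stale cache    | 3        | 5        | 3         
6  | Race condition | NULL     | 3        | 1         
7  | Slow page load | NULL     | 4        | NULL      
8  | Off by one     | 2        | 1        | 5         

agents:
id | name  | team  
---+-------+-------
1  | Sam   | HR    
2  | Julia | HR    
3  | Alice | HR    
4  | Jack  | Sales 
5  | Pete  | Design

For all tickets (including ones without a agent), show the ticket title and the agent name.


LEFT JOIN keeps every row from tickets (the left table); where agent_id has no match in agents, the agent columns become NULL. Walk through each ticket:
  - ticket 1 (Missing icon): agent_id=2 -> matches Julia
  - ticket 2 (Wrong total): agent_id=5 -> matches Pete
  - ticket 3 (Export error): agent_id=2 -> matches Julia
  - ticket 4 (Null pointer): agent_id=2 -> matches Julia
  - ticket 5 (Stale cache): agent_id=3 -> matches Alice
  - ticket 6 (Race condition): agent_id=NULL, no match -> kept with NULL
  - ticket 7 (Slow page load): agent_id=NULL, no match -> kept with NULL
  - ticket 8 (Off by one): agent_id=2 -> matches Julia
All 8 rows appear; 2 have NULL agent.

SQL:
SELECT a.title, b.name AS agent
FROM tickets a
LEFT JOIN agents b ON a.agent_id = b.id

Result:
title          | agent
---------------+------
Missing icon   | Julia
Wrong total    | Pete 
Export error   | Julia
Null pointer   | Julia
Stale cache    | Alice
Race condition | NULL 
Slow page load | NULL 
Off by one     | Julia


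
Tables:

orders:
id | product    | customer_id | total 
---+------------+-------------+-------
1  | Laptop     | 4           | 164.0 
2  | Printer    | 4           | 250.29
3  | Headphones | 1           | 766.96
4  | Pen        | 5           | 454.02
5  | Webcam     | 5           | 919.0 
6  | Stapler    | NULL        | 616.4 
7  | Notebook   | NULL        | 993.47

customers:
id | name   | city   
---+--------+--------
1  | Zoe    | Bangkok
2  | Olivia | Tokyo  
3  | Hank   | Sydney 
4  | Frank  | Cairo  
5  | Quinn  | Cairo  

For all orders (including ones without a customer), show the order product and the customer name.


LEFT JOIN keeps every row from orders (the left table); where customer_id has no match in customers, the customer columns become NULL. Walk through each order:
  - order 1 (Laptop): customer_id=4 -> matches Frank
  - order 2 (Printer): customer_id=4 -> matches Frank
  - order 3 (Headphones): customer_id=1 -> matches Zoe
  - order 4 (Pen): customer_id=5 -> matches Quinn
  - order 5 (Webcam): customer_id=5 -> matches Quinn
  - order 6 (Stapler): customer_id=NULL, no match -> kept with NULL
  - order 7 (Notebook): customer_id=NULL, no match -> kept with NULL
All 7 rows appear; 2 have NULL customer.

SQL:
SELECT a.product, b.name AS customer
FROM orders a
LEFT JOIN customers b ON a.customer_id = b.id

Result:
product    | customer
-----------+---------
Laptop     | Frank   
Printer    | Frank   
Headphones | Zoe     
Pen        | Quinn   
Webcam     | Quinn   
Stapler    | NULL    
Notebook   | NULL    


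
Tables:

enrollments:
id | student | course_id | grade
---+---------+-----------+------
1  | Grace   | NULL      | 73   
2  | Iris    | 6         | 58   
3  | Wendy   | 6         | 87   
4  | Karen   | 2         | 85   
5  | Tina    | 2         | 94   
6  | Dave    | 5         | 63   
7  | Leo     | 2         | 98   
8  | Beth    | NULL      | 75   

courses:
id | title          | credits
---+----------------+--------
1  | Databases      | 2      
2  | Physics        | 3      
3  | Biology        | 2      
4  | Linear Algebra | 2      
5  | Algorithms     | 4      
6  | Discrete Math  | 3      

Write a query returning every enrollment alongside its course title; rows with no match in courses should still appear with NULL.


LEFT JOIN keeps every row from enrollments (the left table); where course_id has no match in courses, the course columns become NULL. Walk through each enrollment:
  - enrollment 1 (Grace): course_id=NULL, no match -> kept with NULL
  - enrollment 2 (Iris): course_id=6 -> matches Discrete Math
  - enrollment 3 (Wendy): course_id=6 -> matches Discrete Math
  - enrollment 4 (Karen): course_id=2 -> matches Physics
  - enrollment 5 (Tina): course_id=2 -> matches Physics
  - enrollment 6 (Dave): course_id=5 -> matches Algorithms
  - enrollment 7 (Leo): course_id=2 -> matches Physics
  - enrollment 8 (Beth): course_id=NULL, no match -> kept with NULL
All 8 rows appear; 2 have NULL course.

SQL:
SELECT a.student, b.title AS course
FROM enrollments a
LEFT JOIN courses b ON a.course_id = b.id

Result:
student | course       
--------+--------------
Grace   | NULL         
Iris    | Discrete Math
Wendy   | Discrete Math
Karen   | Physics      
Tina    | Physics      
Dave    | Algorithms   
Leo     | Physics      
Beth    | NULL         


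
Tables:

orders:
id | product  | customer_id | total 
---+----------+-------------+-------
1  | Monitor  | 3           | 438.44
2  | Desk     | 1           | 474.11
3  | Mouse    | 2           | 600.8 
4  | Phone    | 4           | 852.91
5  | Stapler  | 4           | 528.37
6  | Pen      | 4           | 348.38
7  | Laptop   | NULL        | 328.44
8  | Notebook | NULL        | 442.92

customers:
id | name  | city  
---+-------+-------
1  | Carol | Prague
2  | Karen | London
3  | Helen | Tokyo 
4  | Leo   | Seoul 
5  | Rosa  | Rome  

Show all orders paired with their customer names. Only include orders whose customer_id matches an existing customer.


INNER JOIN keeps only orders rows whose customer_id matches an id in customers. Walk through each order:
  - order 1 (Monitor): customer_id=3 -> matches Helen
  - order 2 (Desk): customer_id=1 -> matches Carol
  - order 3 (Mouse): customer_id=2 -> matches Karen
  - order 4 (Phone): customer_id=4 -> matches Leo
  - order 5 (Stapler): customer_id=4 -> matches Leo
  - order 6 (Pen): customer_id=4 -> matches Leo
  - order 7 (Laptop): customer_id=NULL, no match -> dropped
  - order 8 (Notebook): customer_id=NULL, no match -> dropped
So 2 of 8 rows are dropped.

SQL:
SELECT a.product, b.name AS customer
FROM orders a
INNER JOIN customers b ON a.customer_id = b.id

Result:
product | customer
--------+---------
Monitor | Helen   
Desk    | Carol   
Mouse   | Karen   
Phone   | Leo     
Stapler | Leo     
Pen     | Leo     


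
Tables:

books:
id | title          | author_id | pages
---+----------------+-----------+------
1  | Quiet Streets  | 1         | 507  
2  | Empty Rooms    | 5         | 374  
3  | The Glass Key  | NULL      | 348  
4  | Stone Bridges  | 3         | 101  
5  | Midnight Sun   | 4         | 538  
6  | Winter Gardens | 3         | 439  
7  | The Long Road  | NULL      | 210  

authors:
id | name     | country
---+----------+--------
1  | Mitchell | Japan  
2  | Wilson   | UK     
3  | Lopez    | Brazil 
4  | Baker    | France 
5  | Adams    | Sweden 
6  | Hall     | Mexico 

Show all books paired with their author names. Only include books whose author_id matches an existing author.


INNER JOIN keeps only books rows whose author_id matches an id in authors. Walk through each book:
  - book 1 (Quiet Streets): author_id=1 -> matches Mitchell
  - book 2 (Empty Rooms): author_id=5 -> matches Adams
  - book 3 (The Glass Key): author_id=NULL, no match -> dropped
  - book 4 (Stone Bridges): author_id=3 -> matches Lopez
  - book 5 (Midnight Sun): author_id=4 -> matches Baker
  - book 6 (Winter Gardens): author_id=3 -> matches Lopez
  - book 7 (The Long Road): author_id=NULL, no match -> dropped
So 2 of 7 rows are dropped.

SQL:
SELECT a.title, b.name AS author
FROM books a
INNER JOIN authors b ON a.author_id = b.id

Result:
title          | author  
---------------+---------
Quiet Streets  | Mitchell
Empty Rooms    | Adams   
Stone Bridges  | Lopez   
Midnight Sun   | Baker   
Winter Gardens | Lopez   


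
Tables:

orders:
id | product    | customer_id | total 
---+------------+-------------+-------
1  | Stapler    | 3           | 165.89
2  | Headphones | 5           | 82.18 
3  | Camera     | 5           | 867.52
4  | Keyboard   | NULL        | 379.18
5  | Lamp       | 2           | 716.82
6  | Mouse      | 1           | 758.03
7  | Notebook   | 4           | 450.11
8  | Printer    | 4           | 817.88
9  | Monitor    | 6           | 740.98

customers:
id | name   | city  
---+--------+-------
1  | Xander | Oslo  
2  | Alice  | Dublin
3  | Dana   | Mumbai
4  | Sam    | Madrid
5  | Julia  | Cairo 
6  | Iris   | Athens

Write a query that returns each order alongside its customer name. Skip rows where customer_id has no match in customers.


INNER JOIN keeps only orders rows whose customer_id matches an id in customers. Walk through each order:
  - order 1 (Stapler): customer_id=3 -> matches Dana
  - order 2 (Headphones): customer_id=5 -> matches Julia
  - order 3 (Camera): customer_id=5 -> matches Julia
  - order 4 (Keyboard): customer_id=NULL, no match -> dropped
  - order 5 (Lamp): customer_id=2 -> matches Alice
  - order 6 (Mouse): customer_id=1 -> matches Xander
  - order 7 (Notebook): customer_id=4 -> matches Sam
  - order 8 (Printer): customer_id=4 -> matches Sam
  - order 9 (Monitor): customer_id=6 -> matches Iris
So 1 of 9 rows is dropped.

SQL:
SELECT a.product, b.name AS customer
FROM orders a
INNER JOIN customers b ON a.customer_id = b.id

Result:
product    | customer
-----------+---------
Stapler    | Dana    
Headphones | Julia   
Camera     | Julia   
Lamp       | Alice   
Mouse      | Xander  
Notebook   | Sam     
Printer    | Sam     
Monitor    | Iris    


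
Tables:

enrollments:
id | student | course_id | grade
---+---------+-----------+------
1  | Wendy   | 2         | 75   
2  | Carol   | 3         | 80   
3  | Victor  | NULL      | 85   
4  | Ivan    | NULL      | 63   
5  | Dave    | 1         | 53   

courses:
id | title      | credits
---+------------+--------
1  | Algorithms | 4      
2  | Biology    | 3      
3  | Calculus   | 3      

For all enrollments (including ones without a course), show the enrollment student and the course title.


LEFT JOIN keeps every row from enrollments (the left table); where course_id has no match in courses, the course columns become NULL. Walk through each enrollment:
  - enrollment 1 (Wendy): course_id=2 -> matches Biology
  - enrollment 2 (Carol): course_id=3 -> matches Calculus
  - enrollment 3 (Victor): course_id=NULL, no match -> kept with NULL
  - enrollment 4 (Ivan): course_id=NULL, no match -> kept with NULL
  - enrollment 5 (Dave): course_id=1 -> matches Algorithms
All 5 rows appear; 2 have NULL course.

SQL:
SELECT a.student, b.title AS course
FROM enrollments a
LEFT JOIN courses b ON a.course_id = b.id

Result:
student | course    
--------+-----------
Wendy   | Biology   
Carol   | Calculus  
Victor  | NULL      
Ivan    | NULL      
Dave    | Algorithms


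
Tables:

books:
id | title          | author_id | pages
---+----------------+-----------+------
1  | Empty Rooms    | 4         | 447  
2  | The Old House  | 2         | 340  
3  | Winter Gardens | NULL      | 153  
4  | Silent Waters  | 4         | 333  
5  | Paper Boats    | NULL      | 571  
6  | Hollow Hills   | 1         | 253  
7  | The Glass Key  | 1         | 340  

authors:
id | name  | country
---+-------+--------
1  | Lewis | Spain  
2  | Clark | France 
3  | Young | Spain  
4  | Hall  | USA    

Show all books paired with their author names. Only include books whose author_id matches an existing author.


INNER JOIN keeps only books rows whose author_id matches an id in authors. Walk through each book:
  - book 1 (Empty Rooms): author_id=4 -> matches Hall
  - book 2 (The Old House): author_id=2 -> matches Clark
  - book 3 (Winter Gardens): author_id=NULL, no match -> dropped
  - book 4 (Silent Waters): author_id=4 -> matches Hall
  - book 5 (Paper Boats): author_id=NULL, no match -> dropped
  - book 6 (Hollow Hills): author_id=1 -> matches Lewis
  - book 7 (The Glass Key): author_id=1 -> matches Lewis
So 2 of 7 rows are dropped.

SQL:
SELECT a.title, b.name AS author
FROM books a
INNER JOIN authors b ON a.author_id = b.id

Result:
title         | author
--------------+-------
Empty Rooms   | Hall  
The Old House | Clark 
Silent Waters | Hall  
Hollow Hills  | Lewis 
The Glass Key | Lewis 


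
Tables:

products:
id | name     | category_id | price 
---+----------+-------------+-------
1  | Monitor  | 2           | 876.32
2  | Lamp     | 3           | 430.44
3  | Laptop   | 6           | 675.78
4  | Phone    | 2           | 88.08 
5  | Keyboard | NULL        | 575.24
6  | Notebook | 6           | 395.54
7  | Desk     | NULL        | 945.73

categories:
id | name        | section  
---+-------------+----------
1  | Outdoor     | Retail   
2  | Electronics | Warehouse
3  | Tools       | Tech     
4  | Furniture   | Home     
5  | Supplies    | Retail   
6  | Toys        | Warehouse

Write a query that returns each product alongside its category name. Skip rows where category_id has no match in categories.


INNER JOIN keeps only products rows whose category_id matches an id in categories. Walk through each product:
  - product 1 (Monitor): category_id=2 -> matches Electronics
  - product 2 (Lamp): category_id=3 -> matches Tools
  - product 3 (Laptop): category_id=6 -> matches Toys
  - product 4 (Phone): category_id=2 -> matches Electronics
  - product 5 (Keyboard): category_id=NULL, no match -> dropped
  - product 6 (Notebook): category_id=6 -> matches Toys
  - product 7 (Desk): category_id=NULL, no match -> dropped
So 2 of 7 rows are dropped.

SQL:
SELECT a.name, b.name AS category
FROM products a
INNER JOIN categories b ON a.category_id = b.id

Result:
name     | category   
---------+------------
Monitor  | Electronics
Lamp     | Tools      
Laptop   | Toys       
Phone    | Electronics
Notebook | Toys       


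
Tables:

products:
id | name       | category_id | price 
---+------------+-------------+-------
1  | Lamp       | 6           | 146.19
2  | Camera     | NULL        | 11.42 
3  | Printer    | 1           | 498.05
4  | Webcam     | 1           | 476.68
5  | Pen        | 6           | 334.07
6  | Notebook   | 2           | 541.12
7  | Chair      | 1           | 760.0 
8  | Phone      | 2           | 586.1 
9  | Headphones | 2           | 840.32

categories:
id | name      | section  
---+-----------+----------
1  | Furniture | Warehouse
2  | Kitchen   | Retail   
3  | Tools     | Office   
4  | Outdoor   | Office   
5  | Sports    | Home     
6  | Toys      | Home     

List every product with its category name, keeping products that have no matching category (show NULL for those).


LEFT JOIN keeps every row from products (the left table); where category_id has no match in categories, the category columns become NULL. Walk through each product:
  - product 1 (Lamp): category_id=6 -> matches Toys
  - product 2 (Camera): category_id=NULL, no match -> kept with NULL
  - product 3 (Printer): category_id=1 -> matches Furniture
  - product 4 (Webcam): category_id=1 -> matches Furniture
  - product 5 (Pen): category_id=6 -> matches Toys
  - product 6 (Notebook): category_id=2 -> matches Kitchen
  - product 7 (Chair): category_id=1 -> matches Furniture
  - product 8 (Phone): category_id=2 -> matches Kitchen
  - product 9 (Headphones): category_id=2 -> matches Kitchen
All 9 rows appear; 1 has NULL category.

SQL:
SELECT a.name, b.name AS category
FROM products a
LEFT JOIN categories b ON a.category_id = b.id

Result:
name       | category 
-----------+----------
Lamp       | Toys     
Camera     | NULL     
Printer    | Furniture
Webcam     | Furniture
Pen        | Toys     
Notebook   | Kitchen  
Chair      | Furniture
Phone      | Kitchen  
Headphones | Kitchen  


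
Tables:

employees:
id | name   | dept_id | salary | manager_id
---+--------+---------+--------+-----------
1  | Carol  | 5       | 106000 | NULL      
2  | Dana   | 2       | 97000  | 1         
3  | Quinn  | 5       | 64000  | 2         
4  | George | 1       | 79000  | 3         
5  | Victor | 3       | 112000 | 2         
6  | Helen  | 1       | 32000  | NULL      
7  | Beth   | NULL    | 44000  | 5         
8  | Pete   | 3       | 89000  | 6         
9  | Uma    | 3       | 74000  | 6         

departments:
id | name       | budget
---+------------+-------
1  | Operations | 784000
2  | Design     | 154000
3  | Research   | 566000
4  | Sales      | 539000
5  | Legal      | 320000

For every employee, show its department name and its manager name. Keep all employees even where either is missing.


Two LEFT JOINs from the same base table employees: one to departments via dept_id, one to employees itself via manager_id. Both are LEFT so every employee is preserved.
Match against departments:
  - employee 1 (Carol): dept_id=5 -> matches Legal
  - employee 2 (Dana): dept_id=2 -> matches Design
  - employee 3 (Quinn): dept_id=5 -> matches Legal
  - employee 4 (George): dept_id=1 -> matches Operations
  - employee 5 (Victor): dept_id=3 -> matches Research
  - employee 6 (Helen): dept_id=1 -> matches Operations
  - employee 7 (Beth): dept_id=NULL, no match -> kept with NULL
  - employee 8 (Pete): dept_id=3 -> matches Research
  - employee 9 (Uma): dept_id=3 -> matches Research
Match against employees (self):
  - employee 1 (Carol): manager_id=NULL -> NULL
  - employee 2 (Dana): manager_id=1 -> Carol
  - employee 3 (Quinn): manager_id=2 -> Dana
  - employee 4 (George): manager_id=3 -> Quinn
  - employee 5 (Victor): manager_id=2 -> Dana
  - employee 6 (Helen): manager_id=NULL -> NULL
  - employee 7 (Beth): manager_id=5 -> Victor
  - employee 8 (Pete): manager_id=6 -> Helen
  - employee 9 (Uma): manager_id=6 -> Helen

SQL:
SELECT a.name, b.name AS department, c.name AS manager
FROM employees a
LEFT JOIN departments b ON a.dept_id = b.id
LEFT JOIN employees c ON a.manager_id = c.id

Result:
name   | department | manager
-------+------------+--------
Carol  | Legal      | NULL   
Dana   | Design     | Carol  
Quinn  | Legal      | Dana   
George | Operations | Quinn  
Victor | Research   | Dana   
Helen  | Operations | NULL   
Beth   | NULL       | Victor 
Pete   | Research   | Helen  
Uma    | Research   | Helen  


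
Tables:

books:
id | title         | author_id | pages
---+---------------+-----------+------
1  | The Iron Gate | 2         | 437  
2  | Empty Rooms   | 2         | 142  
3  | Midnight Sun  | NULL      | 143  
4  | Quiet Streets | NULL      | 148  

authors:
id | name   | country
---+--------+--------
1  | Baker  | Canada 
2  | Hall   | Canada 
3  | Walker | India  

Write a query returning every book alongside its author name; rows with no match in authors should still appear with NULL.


LEFT JOIN keeps every row from books (the left table); where author_id has no match in authors, the author columns become NULL. Walk through each book:
  - book 1 (The Iron Gate): author_id=2 -> matches Hall
  - book 2 (Empty Rooms): author_id=2 -> matches Hall
  - book 3 (Midnight Sun): author_id=NULL, no match -> kept with NULL
  - book 4 (Quiet Streets): author_id=NULL, no match -> kept with NULL
All 4 rows appear; 2 have NULL author.

SQL:
SELECT a.title, b.name AS author
FROM books a
LEFT JOIN authors b ON a.author_id = b.id

Result:
title         | author
--------------+-------
The Iron Gate | Hall  
Empty Rooms   | Hall  
Midnight Sun  | NULL  
Quiet Streets | NULL  


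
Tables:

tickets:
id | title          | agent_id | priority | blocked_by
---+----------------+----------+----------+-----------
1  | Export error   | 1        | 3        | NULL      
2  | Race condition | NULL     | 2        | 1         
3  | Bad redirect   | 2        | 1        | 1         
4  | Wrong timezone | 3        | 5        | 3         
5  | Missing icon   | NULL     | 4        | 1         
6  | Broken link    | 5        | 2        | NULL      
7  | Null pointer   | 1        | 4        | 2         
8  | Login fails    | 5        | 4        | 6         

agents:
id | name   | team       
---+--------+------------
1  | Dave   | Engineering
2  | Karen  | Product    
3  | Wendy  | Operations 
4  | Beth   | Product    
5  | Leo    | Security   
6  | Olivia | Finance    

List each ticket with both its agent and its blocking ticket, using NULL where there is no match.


Two LEFT JOINs from the same base table tickets: one to agents via agent_id, one to tickets itself via blocked_by. Both are LEFT so every ticket is preserved.
Match against agents:
  - ticket 1 (Export error): agent_id=1 -> matches Dave
  - ticket 2 (Race condition): agent_id=NULL, no match -> kept with NULL
  - ticket 3 (Bad redirect): agent_id=2 -> matches Karen
  - ticket 4 (Wrong timezone): agent_id=3 -> matches Wendy
  - ticket 5 (Missing icon): agent_id=NULL, no match -> kept with NULL
  - ticket 6 (Broken link): agent_id=5 -> matches Leo
  - ticket 7 (Null pointer): agent_id=1 -> matches Dave
  - ticket 8 (Login fails): agent_id=5 -> matches Leo
Match against tickets (self):
  - ticket 1 (Export error): blocked_by=NULL -> NULL
  - ticket 2 (Race condition): blocked_by=1 -> Export error
  - ticket 3 (Bad redirect): blocked_by=1 -> Export error
  - ticket 4 (Wrong timezone): blocked_by=3 -> Bad redirect
  - ticket 5 (Missing icon): blocked_by=1 -> Export error
  - ticket 6 (Broken link): blocked_by=NULL -> NULL
  - ticket 7 (Null pointer): blocked_by=2 -> Race condition
  - ticket 8 (Login fails): blocked_by=6 -> Broken link

SQL:
SELECT a.title, b.name AS agent, c.title AS blocked_by
FROM tickets a
LEFT JOIN agents b ON a.agent_id = b.id
LEFT JOIN tickets c ON a.blocked_by = c.id

Result:
title          | agent | blocked_by    
---------------+-------+---------------
Export error   | Dave  | NULL          
Race condition | NULL  | Export error  
Bad redirect   | Karen | Export error  
Wrong timezone | Wendy | Bad redirect  
Missing icon   | NULL  | Export error  
Broken link    | Leo   | NULL          
Null pointer   | Dave  | Race condition
Login fails    | Leo   | Broken link   


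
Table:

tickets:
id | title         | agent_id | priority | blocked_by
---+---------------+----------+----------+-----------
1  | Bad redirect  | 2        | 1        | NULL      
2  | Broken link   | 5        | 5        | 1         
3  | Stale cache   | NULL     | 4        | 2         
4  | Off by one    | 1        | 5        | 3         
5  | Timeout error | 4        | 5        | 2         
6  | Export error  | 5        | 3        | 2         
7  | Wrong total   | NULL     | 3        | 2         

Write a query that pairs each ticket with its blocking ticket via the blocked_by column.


This is a self-join: tickets is joined to a second copy of itself, matching each row's blocked_by to another row's id. Use LEFT JOIN so rows with blocked_by=NULL are kept.
  - ticket 1 (Bad redirect): blocked_by=NULL -> NULL
  - ticket 2 (Broken link): blocked_by=1 -> Bad redirect
  - ticket 3 (Stale cache): blocked_by=2 -> Broken link
  - ticket 4 (Off by one): blocked_by=3 -> Stale cache
  - ticket 5 (Timeout error): blocked_by=2 -> Broken link
  - ticket 6 (Export error): blocked_by=2 -> Broken link
  - ticket 7 (Wrong total): blocked_by=2 -> Broken link

SQL:
SELECT a.title AS item, b.title AS blocked_by
FROM tickets a
LEFT JOIN tickets b ON a.blocked_by = b.id

Result:
item          | blocked_by  
--------------+-------------
Bad redirect  | NULL        
Broken link   | Bad redirect
Stale cache   | Broken link 
Off by one    | Stale cache 
Timeout error | Broken link 
Export error  | Broken link 
Wrong total   | Broken link 
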